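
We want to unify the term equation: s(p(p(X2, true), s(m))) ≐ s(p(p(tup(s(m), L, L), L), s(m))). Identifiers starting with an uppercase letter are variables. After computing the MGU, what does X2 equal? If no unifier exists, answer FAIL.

tup(s(m), true, true)

Decompose s/1: p(p(X2, true), s(m)) ≐ p(p(tup(s(m), L, L), L), s(m)).
Decompose p/2: p(X2, true) ≐ p(tup(s(m), L, L), L),  s(m) ≐ s(m).
Decompose p/2: X2 ≐ tup(s(m), L, L),  true ≐ L.
Bind X2 := tup(s(m), L, L); no other remaining equation mentions X2.
Bind L := true; no other remaining equation mentions L. Substituting into the earlier binding gives X2 := tup(s(m), true, true).
Delete trivial equation s(m) ≐ s(m).
MGU = { X2 := tup(s(m), true, true), L := true }, so X2 := tup(s(m), true, true).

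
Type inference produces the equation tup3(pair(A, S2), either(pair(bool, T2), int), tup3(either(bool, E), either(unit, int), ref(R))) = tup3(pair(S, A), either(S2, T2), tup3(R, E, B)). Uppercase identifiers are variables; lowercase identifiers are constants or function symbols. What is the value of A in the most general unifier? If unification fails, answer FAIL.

pair(bool, int)

Decompose tup3/3: pair(A, S2) = pair(S, A),  either(pair(bool, T2), int) = either(S2, T2),  tup3(either(bool, E), either(unit, int), ref(R)) = tup3(R, E, B).
Decompose pair/2: A = S,  S2 = A.
Bind A := S; substituting into the one remaining equation that mentions A gives: S2 = S.
Bind S2 := S; substituting into the one remaining equation that mentions S2 gives: either(pair(bool, T2), int) = either(S, T2).
Decompose either/2: pair(bool, T2) = S,  int = T2.
Bind S := pair(bool, T2); no other remaining equation mentions S. Substituting into the earlier bindings gives A := pair(bool, T2), S2 := pair(bool, T2).
Bind T2 := int; no other remaining equation mentions T2. Substituting into the earlier bindings gives A := pair(bool, int), S2 := pair(bool, int), S := pair(bool, int).
Decompose tup3/3: either(bool, E) = R,  either(unit, int) = E,  ref(R) = B.
Bind R := either(bool, E); substituting into the one remaining equation that mentions R gives: ref(either(bool, E)) = B.
Bind E := either(unit, int); substituting into the remaining equation gives: ref(either(bool, either(unit, int))) = B. Substituting into the earlier binding gives R := either(bool, either(unit, int)).
Bind B := ref(either(bool, either(unit, int))).
MGU = { A := pair(bool, int), S2 := pair(bool, int), S := pair(bool, int), T2 := int, R := either(bool, either(unit, int)), E := either(unit, int), B := ref(either(bool, either(unit, int))) }, so A := pair(bool, int).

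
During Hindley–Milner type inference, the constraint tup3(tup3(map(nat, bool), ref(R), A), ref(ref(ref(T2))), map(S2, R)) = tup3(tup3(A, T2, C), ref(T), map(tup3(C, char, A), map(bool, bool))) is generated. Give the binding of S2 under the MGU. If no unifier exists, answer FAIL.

Decompose tup3/3: tup3(map(nat, bool), ref(R), A) = tup3(A, T2, C),  ref(ref(ref(T2))) = ref(T),  map(S2, R) = map(tup3(C, char, A), map(bool, bool)).
Decompose tup3/3: map(nat, bool) = A,  ref(R) = T2,  A = C.
Bind A := map(nat, bool); substituting into the 2 remaining equations that mention A gives: map(nat, bool) = C,  map(S2, R) = map(tup3(C, char, map(nat, bool)), map(bool, bool)).
Bind T2 := ref(R); substituting into the one remaining equation that mentions T2 gives: ref(ref(ref(ref(R)))) = ref(T).
Bind C := map(nat, bool); substituting into the one remaining equation that mentions C gives: map(S2, R) = map(tup3(map(nat, bool), char, map(nat, bool)), map(bool, bool)).
Decompose ref/1: ref(ref(ref(R))) = T.
Bind T := ref(ref(ref(R))); no other remaining equation mentions T.
Decompose map/2: S2 = tup3(map(nat, bool), char, map(nat, bool)),  R = map(bool, bool).
Bind S2 := tup3(map(nat, bool), char, map(nat, bool)); no other remaining equation mentions S2.
Bind R := map(bool, bool). Substituting into the earlier bindings gives T2 := ref(map(bool, bool)), T := ref(ref(ref(map(bool, bool)))).
MGU = { A ↦ map(nat, bool), T2 ↦ ref(map(bool, bool)), C ↦ map(nat, bool), T ↦ ref(ref(ref(map(bool, bool)))), S2 ↦ tup3(map(nat, bool), char, map(nat, bool)), R ↦ map(bool, bool) }, so S2 ↦ tup3(map(nat, bool), char, map(nat, bool)).

tup3(map(nat, bool), char, map(nat, bool))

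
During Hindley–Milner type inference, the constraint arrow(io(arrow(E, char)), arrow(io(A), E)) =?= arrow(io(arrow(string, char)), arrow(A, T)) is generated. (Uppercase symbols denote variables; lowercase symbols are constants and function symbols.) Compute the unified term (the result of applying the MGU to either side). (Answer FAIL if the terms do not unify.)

FAIL

Decompose arrow/2: io(arrow(E, char)) =?= io(arrow(string, char)),  arrow(io(A), E) =?= arrow(A, T).
Decompose io/1: arrow(E, char) =?= arrow(string, char).
Decompose arrow/2: E =?= string,  char =?= char.
Bind E := string; substituting into the one remaining equation that mentions E gives: arrow(io(A), string) =?= arrow(A, T).
Delete trivial equation char =?= char.
Decompose arrow/2: io(A) =?= A,  string =?= T.
Occurs check fails: A occurs in io(A); the equation A =?= io(A) has no finite solution.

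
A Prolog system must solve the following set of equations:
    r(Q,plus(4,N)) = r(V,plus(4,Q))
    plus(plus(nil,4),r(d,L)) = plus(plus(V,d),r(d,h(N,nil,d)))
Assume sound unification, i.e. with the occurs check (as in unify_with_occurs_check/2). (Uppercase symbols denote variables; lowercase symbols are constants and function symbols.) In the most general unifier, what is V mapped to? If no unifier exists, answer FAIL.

Decompose r/2: Q = V,  plus(4,N) = plus(4,Q).
Bind Q := V; substituting into the one remaining equation that mentions Q gives: plus(4,N) = plus(4,V).
Decompose plus/2: 4 = 4,  N = V.
Delete trivial equation 4 = 4.
Bind N := V; substituting into the remaining equation gives: plus(plus(nil,4),r(d,L)) = plus(plus(V,d),r(d,h(V,nil,d))).
Decompose plus/2: plus(nil,4) = plus(V,d),  r(d,L) = r(d,h(V,nil,d)).
Decompose plus/2: nil = V,  4 = d.
Bind V := nil; substituting into the one remaining equation that mentions V gives: r(d,L) = r(d,h(nil,nil,d)). Substituting into the earlier bindings gives Q := nil, N := nil.
Clash: constants 4 and d differ; no unifier exists.

FAIL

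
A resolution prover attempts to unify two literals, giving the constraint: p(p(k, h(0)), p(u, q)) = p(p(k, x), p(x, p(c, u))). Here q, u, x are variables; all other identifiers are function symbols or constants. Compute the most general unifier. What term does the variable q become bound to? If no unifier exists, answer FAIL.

Decompose p/2: p(k, h(0)) = p(k, x),  p(u, q) = p(x, p(c, u)).
Decompose p/2: k = k,  h(0) = x.
Delete trivial equation k = k.
Bind x := h(0); substituting into the remaining equation gives: p(u, q) = p(h(0), p(c, u)).
Decompose p/2: u = h(0),  q = p(c, u).
Bind u := h(0); substituting into the remaining equation gives: q = p(c, h(0)).
Bind q := p(c, h(0)).
MGU = { x := h(0), u := h(0), q := p(c, h(0)) }, so q := p(c, h(0)).

p(c, h(0))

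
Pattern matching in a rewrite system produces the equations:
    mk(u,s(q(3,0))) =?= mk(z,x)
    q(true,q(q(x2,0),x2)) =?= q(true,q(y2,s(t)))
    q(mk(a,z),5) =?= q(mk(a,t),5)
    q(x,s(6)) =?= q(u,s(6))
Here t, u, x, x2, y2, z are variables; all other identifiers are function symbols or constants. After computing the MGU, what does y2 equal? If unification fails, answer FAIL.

Decompose mk/2: u =?= z,  s(q(3,0)) =?= x.
Bind u := z; substituting into the one remaining equation that mentions u gives: q(x,s(6)) =?= q(z,s(6)).
Bind x := s(q(3,0)); substituting into the one remaining equation that mentions x gives: q(s(q(3,0)),s(6)) =?= q(z,s(6)).
Decompose q/2: true =?= true,  q(q(x2,0),x2) =?= q(y2,s(t)).
Delete trivial equation true =?= true.
Decompose q/2: q(x2,0) =?= y2,  x2 =?= s(t).
Bind y2 := q(x2,0); no other remaining equation mentions y2.
Bind x2 := s(t); no other remaining equation mentions x2. Substituting into the earlier binding gives y2 := q(s(t),0).
Decompose q/2: mk(a,z) =?= mk(a,t),  5 =?= 5.
Decompose mk/2: a =?= a,  z =?= t.
Delete trivial equation a =?= a.
Bind z := t; substituting into the one remaining equation that mentions z gives: q(s(q(3,0)),s(6)) =?= q(t,s(6)). Substituting into the earlier binding gives u := t.
Delete trivial equation 5 =?= 5.
Decompose q/2: s(q(3,0)) =?= t,  s(6) =?= s(6).
Bind t := s(q(3,0)); no other remaining equation mentions t. Substituting into the earlier bindings gives u := s(q(3,0)), y2 := q(s(s(q(3,0))),0), x2 := s(s(q(3,0))), z := s(q(3,0)).
Delete trivial equation s(6) =?= s(6).
MGU = { u -> s(q(3,0)), x -> s(q(3,0)), y2 -> q(s(s(q(3,0))),0), x2 -> s(s(q(3,0))), z -> s(q(3,0)), t -> s(q(3,0)) }, so y2 -> q(s(s(q(3,0))),0).

q(s(s(q(3,0))),0)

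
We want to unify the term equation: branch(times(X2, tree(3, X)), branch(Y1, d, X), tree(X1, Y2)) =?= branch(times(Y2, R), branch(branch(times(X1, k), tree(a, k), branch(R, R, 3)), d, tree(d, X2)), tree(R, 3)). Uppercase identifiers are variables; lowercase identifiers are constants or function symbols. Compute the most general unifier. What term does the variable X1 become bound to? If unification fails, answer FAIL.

Decompose branch/3: times(X2, tree(3, X)) =?= times(Y2, R),  branch(Y1, d, X) =?= branch(branch(times(X1, k), tree(a, k), branch(R, R, 3)), d, tree(d, X2)),  tree(X1, Y2) =?= tree(R, 3).
Decompose times/2: X2 =?= Y2,  tree(3, X) =?= R.
Bind X2 := Y2; substituting into the one remaining equation that mentions X2 gives: branch(Y1, d, X) =?= branch(branch(times(X1, k), tree(a, k), branch(R, R, 3)), d, tree(d, Y2)).
Bind R := tree(3, X); substituting into the remaining equations gives: branch(Y1, d, X) =?= branch(branch(times(X1, k), tree(a, k), branch(tree(3, X), tree(3, X), 3)), d, tree(d, Y2)),  tree(X1, Y2) =?= tree(tree(3, X), 3).
Decompose branch/3: Y1 =?= branch(times(X1, k), tree(a, k), branch(tree(3, X), tree(3, X), 3)),  d =?= d,  X =?= tree(d, Y2).
Bind Y1 := branch(times(X1, k), tree(a, k), branch(tree(3, X), tree(3, X), 3)); no other remaining equation mentions Y1.
Delete trivial equation d =?= d.
Bind X := tree(d, Y2); substituting into the remaining equation gives: tree(X1, Y2) =?= tree(tree(3, tree(d, Y2)), 3). Substituting into the earlier bindings gives R := tree(3, tree(d, Y2)), Y1 := branch(times(X1, k), tree(a, k), branch(tree(3, tree(d, Y2)), tree(3, tree(d, Y2)), 3)).
Decompose tree/2: X1 =?= tree(3, tree(d, Y2)),  Y2 =?= 3.
Bind X1 := tree(3, tree(d, Y2)); no other remaining equation mentions X1. Substituting into the earlier binding gives Y1 := branch(times(tree(3, tree(d, Y2)), k), tree(a, k), branch(tree(3, tree(d, Y2)), tree(3, tree(d, Y2)), 3)).
Bind Y2 := 3. Substituting into the earlier bindings gives X2 := 3, R := tree(3, tree(d, 3)), Y1 := branch(times(tree(3, tree(d, 3)), k), tree(a, k), branch(tree(3, tree(d, 3)), tree(3, tree(d, 3)), 3)), X := tree(d, 3), X1 := tree(3, tree(d, 3)).
MGU = { X2 ↦ 3, R ↦ tree(3, tree(d, 3)), Y1 ↦ branch(times(tree(3, tree(d, 3)), k), tree(a, k), branch(tree(3, tree(d, 3)), tree(3, tree(d, 3)), 3)), X ↦ tree(d, 3), X1 ↦ tree(3, tree(d, 3)), Y2 ↦ 3 }, so X1 ↦ tree(3, tree(d, 3)).

tree(3, tree(d, 3))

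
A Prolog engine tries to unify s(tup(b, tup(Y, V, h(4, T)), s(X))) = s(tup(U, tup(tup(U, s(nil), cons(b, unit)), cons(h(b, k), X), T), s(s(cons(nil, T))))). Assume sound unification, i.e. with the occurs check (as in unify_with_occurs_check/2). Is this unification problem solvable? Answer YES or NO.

Decompose s/1: tup(b, tup(Y, V, h(4, T)), s(X)) = tup(U, tup(tup(U, s(nil), cons(b, unit)), cons(h(b, k), X), T), s(s(cons(nil, T)))).
Decompose tup/3: b = U,  tup(Y, V, h(4, T)) = tup(tup(U, s(nil), cons(b, unit)), cons(h(b, k), X), T),  s(X) = s(s(cons(nil, T))).
Bind U := b; substituting into the one remaining equation that mentions U gives: tup(Y, V, h(4, T)) = tup(tup(b, s(nil), cons(b, unit)), cons(h(b, k), X), T).
Decompose tup/3: Y = tup(b, s(nil), cons(b, unit)),  V = cons(h(b, k), X),  h(4, T) = T.
Bind Y := tup(b, s(nil), cons(b, unit)); no other remaining equation mentions Y.
Bind V := cons(h(b, k), X); no other remaining equation mentions V.
Occurs check fails: T occurs in h(4, T); the equation T = h(4, T) has no finite solution.

NO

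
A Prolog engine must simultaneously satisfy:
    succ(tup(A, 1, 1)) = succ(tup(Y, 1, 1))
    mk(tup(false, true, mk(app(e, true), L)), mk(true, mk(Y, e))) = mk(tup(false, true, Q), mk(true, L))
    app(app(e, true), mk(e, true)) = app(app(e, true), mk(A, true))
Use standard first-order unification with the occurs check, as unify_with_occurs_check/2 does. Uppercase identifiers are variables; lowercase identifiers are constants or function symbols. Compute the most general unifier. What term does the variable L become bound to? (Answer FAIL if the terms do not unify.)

Decompose succ/1: tup(A, 1, 1) = tup(Y, 1, 1).
Decompose tup/3: A = Y,  1 = 1,  1 = 1.
Bind A := Y; substituting into the one remaining equation that mentions A gives: app(app(e, true), mk(e, true)) = app(app(e, true), mk(Y, true)).
Delete trivial equation 1 = 1.
Delete trivial equation 1 = 1.
Decompose mk/2: tup(false, true, mk(app(e, true), L)) = tup(false, true, Q),  mk(true, mk(Y, e)) = mk(true, L).
Decompose tup/3: false = false,  true = true,  mk(app(e, true), L) = Q.
Delete trivial equation false = false.
Delete trivial equation true = true.
Bind Q := mk(app(e, true), L); no other remaining equation mentions Q.
Decompose mk/2: true = true,  mk(Y, e) = L.
Delete trivial equation true = true.
Bind L := mk(Y, e); no other remaining equation mentions L. Substituting into the earlier binding gives Q := mk(app(e, true), mk(Y, e)).
Decompose app/2: app(e, true) = app(e, true),  mk(e, true) = mk(Y, true).
Delete trivial equation app(e, true) = app(e, true).
Decompose mk/2: e = Y,  true = true.
Bind Y := e; no other remaining equation mentions Y. Substituting into the earlier bindings gives A := e, Q := mk(app(e, true), mk(e, e)), L := mk(e, e).
Delete trivial equation true = true.
MGU = { A -> e, Q -> mk(app(e, true), mk(e, e)), L -> mk(e, e), Y -> e }, so L -> mk(e, e).

mk(e, e)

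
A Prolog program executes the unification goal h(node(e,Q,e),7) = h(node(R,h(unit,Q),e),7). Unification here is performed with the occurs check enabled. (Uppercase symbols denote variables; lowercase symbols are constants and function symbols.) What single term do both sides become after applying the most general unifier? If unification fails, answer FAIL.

FAIL

Decompose h/2: node(e,Q,e) = node(R,h(unit,Q),e),  7 = 7.
Decompose node/3: e = R,  Q = h(unit,Q),  e = e.
Bind R := e; no other remaining equation mentions R.
Occurs check fails: Q occurs in h(unit,Q); the equation Q = h(unit,Q) has no finite solution.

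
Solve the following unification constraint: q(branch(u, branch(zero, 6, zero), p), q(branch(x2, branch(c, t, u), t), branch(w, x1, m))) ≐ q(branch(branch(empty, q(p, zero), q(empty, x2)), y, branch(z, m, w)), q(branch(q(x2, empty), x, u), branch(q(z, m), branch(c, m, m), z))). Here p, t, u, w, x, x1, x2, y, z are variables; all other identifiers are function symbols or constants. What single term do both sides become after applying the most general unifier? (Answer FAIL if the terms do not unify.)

FAIL

Decompose q/2: branch(u, branch(zero, 6, zero), p) ≐ branch(branch(empty, q(p, zero), q(empty, x2)), y, branch(z, m, w)),  q(branch(x2, branch(c, t, u), t), branch(w, x1, m)) ≐ q(branch(q(x2, empty), x, u), branch(q(z, m), branch(c, m, m), z)).
Decompose branch/3: u ≐ branch(empty, q(p, zero), q(empty, x2)),  branch(zero, 6, zero) ≐ y,  p ≐ branch(z, m, w).
Bind u := branch(empty, q(p, zero), q(empty, x2)); substituting into the one remaining equation that mentions u gives: q(branch(x2, branch(c, t, branch(empty, q(p, zero), q(empty, x2))), t), branch(w, x1, m)) ≐ q(branch(q(x2, empty), x, branch(empty, q(p, zero), q(empty, x2))), branch(q(z, m), branch(c, m, m), z)).
Bind y := branch(zero, 6, zero); no other remaining equation mentions y.
Bind p := branch(z, m, w); substituting into the remaining equation gives: q(branch(x2, branch(c, t, branch(empty, q(branch(z, m, w), zero), q(empty, x2))), t), branch(w, x1, m)) ≐ q(branch(q(x2, empty), x, branch(empty, q(branch(z, m, w), zero), q(empty, x2))), branch(q(z, m), branch(c, m, m), z)). Substituting into the earlier binding gives u := branch(empty, q(branch(z, m, w), zero), q(empty, x2)).
Decompose q/2: branch(x2, branch(c, t, branch(empty, q(branch(z, m, w), zero), q(empty, x2))), t) ≐ branch(q(x2, empty), x, branch(empty, q(branch(z, m, w), zero), q(empty, x2))),  branch(w, x1, m) ≐ branch(q(z, m), branch(c, m, m), z).
Decompose branch/3: x2 ≐ q(x2, empty),  branch(c, t, branch(empty, q(branch(z, m, w), zero), q(empty, x2))) ≐ x,  t ≐ branch(empty, q(branch(z, m, w), zero), q(empty, x2)).
Occurs check fails: x2 occurs in q(x2, empty); the equation x2 ≐ q(x2, empty) has no finite solution.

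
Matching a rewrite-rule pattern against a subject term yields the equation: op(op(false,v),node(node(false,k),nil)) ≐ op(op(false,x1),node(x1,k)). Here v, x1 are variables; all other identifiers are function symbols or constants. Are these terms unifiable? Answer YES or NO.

Decompose op/2: op(false,v) ≐ op(false,x1),  node(node(false,k),nil) ≐ node(x1,k).
Decompose op/2: false ≐ false,  v ≐ x1.
Delete trivial equation false ≐ false.
Bind v := x1; no other remaining equation mentions v.
Decompose node/2: node(false,k) ≐ x1,  nil ≐ k.
Bind x1 := node(false,k); no other remaining equation mentions x1. Substituting into the earlier binding gives v := node(false,k).
Clash: constants nil and k differ; no unifier exists.

NO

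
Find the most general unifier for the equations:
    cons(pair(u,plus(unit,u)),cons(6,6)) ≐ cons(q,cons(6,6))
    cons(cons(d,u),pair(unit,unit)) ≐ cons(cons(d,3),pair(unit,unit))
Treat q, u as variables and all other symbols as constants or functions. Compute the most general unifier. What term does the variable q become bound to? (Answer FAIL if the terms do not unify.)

pair(3,plus(unit,3))

Decompose cons/2: pair(u,plus(unit,u)) ≐ q,  cons(6,6) ≐ cons(6,6).
Bind q := pair(u,plus(unit,u)); no other remaining equation mentions q.
Delete trivial equation cons(6,6) ≐ cons(6,6).
Decompose cons/2: cons(d,u) ≐ cons(d,3),  pair(unit,unit) ≐ pair(unit,unit).
Decompose cons/2: d ≐ d,  u ≐ 3.
Delete trivial equation d ≐ d.
Bind u := 3; no other remaining equation mentions u. Substituting into the earlier binding gives q := pair(3,plus(unit,3)).
Delete trivial equation pair(unit,unit) ≐ pair(unit,unit).
MGU = { q ↦ pair(3,plus(unit,3)), u ↦ 3 }, so q ↦ pair(3,plus(unit,3)).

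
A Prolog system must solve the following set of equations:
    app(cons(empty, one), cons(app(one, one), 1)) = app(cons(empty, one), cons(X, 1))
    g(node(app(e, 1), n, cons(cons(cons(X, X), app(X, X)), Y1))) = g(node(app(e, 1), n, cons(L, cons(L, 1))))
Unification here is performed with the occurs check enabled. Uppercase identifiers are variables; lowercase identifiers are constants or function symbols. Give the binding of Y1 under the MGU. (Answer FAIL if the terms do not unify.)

Decompose app/2: cons(empty, one) = cons(empty, one),  cons(app(one, one), 1) = cons(X, 1).
Delete trivial equation cons(empty, one) = cons(empty, one).
Decompose cons/2: app(one, one) = X,  1 = 1.
Bind X := app(one, one); substituting into the one remaining equation that mentions X gives: g(node(app(e, 1), n, cons(cons(cons(app(one, one), app(one, one)), app(app(one, one), app(one, one))), Y1))) = g(node(app(e, 1), n, cons(L, cons(L, 1)))).
Delete trivial equation 1 = 1.
Decompose g/1: node(app(e, 1), n, cons(cons(cons(app(one, one), app(one, one)), app(app(one, one), app(one, one))), Y1)) = node(app(e, 1), n, cons(L, cons(L, 1))).
Decompose node/3: app(e, 1) = app(e, 1),  n = n,  cons(cons(cons(app(one, one), app(one, one)), app(app(one, one), app(one, one))), Y1) = cons(L, cons(L, 1)).
Delete trivial equation app(e, 1) = app(e, 1).
Delete trivial equation n = n.
Decompose cons/2: cons(cons(app(one, one), app(one, one)), app(app(one, one), app(one, one))) = L,  Y1 = cons(L, 1).
Bind L := cons(cons(app(one, one), app(one, one)), app(app(one, one), app(one, one))); substituting into the remaining equation gives: Y1 = cons(cons(cons(app(one, one), app(one, one)), app(app(one, one), app(one, one))), 1).
Bind Y1 := cons(cons(cons(app(one, one), app(one, one)), app(app(one, one), app(one, one))), 1).
MGU = { X ↦ app(one, one), L ↦ cons(cons(app(one, one), app(one, one)), app(app(one, one), app(one, one))), Y1 ↦ cons(cons(cons(app(one, one), app(one, one)), app(app(one, one), app(one, one))), 1) }, so Y1 ↦ cons(cons(cons(app(one, one), app(one, one)), app(app(one, one), app(one, one))), 1).

cons(cons(cons(app(one, one), app(one, one)), app(app(one, one), app(one, one))), 1)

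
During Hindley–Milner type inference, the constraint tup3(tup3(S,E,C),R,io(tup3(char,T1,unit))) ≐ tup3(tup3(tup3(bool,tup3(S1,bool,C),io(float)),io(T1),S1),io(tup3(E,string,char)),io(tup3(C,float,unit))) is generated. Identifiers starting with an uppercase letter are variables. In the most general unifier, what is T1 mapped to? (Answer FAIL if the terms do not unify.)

Decompose tup3/3: tup3(S,E,C) ≐ tup3(tup3(bool,tup3(S1,bool,C),io(float)),io(T1),S1),  R ≐ io(tup3(E,string,char)),  io(tup3(char,T1,unit)) ≐ io(tup3(C,float,unit)).
Decompose tup3/3: S ≐ tup3(bool,tup3(S1,bool,C),io(float)),  E ≐ io(T1),  C ≐ S1.
Bind S := tup3(bool,tup3(S1,bool,C),io(float)); no other remaining equation mentions S.
Bind E := io(T1); substituting into the one remaining equation that mentions E gives: R ≐ io(tup3(io(T1),string,char)).
Bind C := S1; substituting into the one remaining equation that mentions C gives: io(tup3(char,T1,unit)) ≐ io(tup3(S1,float,unit)). Substituting into the earlier binding gives S := tup3(bool,tup3(S1,bool,S1),io(float)).
Bind R := io(tup3(io(T1),string,char)); no other remaining equation mentions R.
Decompose io/1: tup3(char,T1,unit) ≐ tup3(S1,float,unit).
Decompose tup3/3: char ≐ S1,  T1 ≐ float,  unit ≐ unit.
Bind S1 := char; no other remaining equation mentions S1. Substituting into the earlier bindings gives S := tup3(bool,tup3(char,bool,char),io(float)), C := char.
Bind T1 := float; no other remaining equation mentions T1. Substituting into the earlier bindings gives E := io(float), R := io(tup3(io(float),string,char)).
Delete trivial equation unit ≐ unit.
MGU = { S := tup3(bool,tup3(char,bool,char),io(float)), E := io(float), C := char, R := io(tup3(io(float),string,char)), S1 := char, T1 := float }, so T1 := float.

float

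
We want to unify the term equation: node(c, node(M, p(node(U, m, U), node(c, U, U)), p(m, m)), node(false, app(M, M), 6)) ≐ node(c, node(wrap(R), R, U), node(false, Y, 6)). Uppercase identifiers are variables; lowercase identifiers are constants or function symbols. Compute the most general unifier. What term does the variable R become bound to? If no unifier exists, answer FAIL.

Decompose node/3: c ≐ c,  node(M, p(node(U, m, U), node(c, U, U)), p(m, m)) ≐ node(wrap(R), R, U),  node(false, app(M, M), 6) ≐ node(false, Y, 6).
Delete trivial equation c ≐ c.
Decompose node/3: M ≐ wrap(R),  p(node(U, m, U), node(c, U, U)) ≐ R,  p(m, m) ≐ U.
Bind M := wrap(R); substituting into the one remaining equation that mentions M gives: node(false, app(wrap(R), wrap(R)), 6) ≐ node(false, Y, 6).
Bind R := p(node(U, m, U), node(c, U, U)); substituting into the one remaining equation that mentions R gives: node(false, app(wrap(p(node(U, m, U), node(c, U, U))), wrap(p(node(U, m, U), node(c, U, U)))), 6) ≐ node(false, Y, 6). Substituting into the earlier binding gives M := wrap(p(node(U, m, U), node(c, U, U))).
Bind U := p(m, m); substituting into the remaining equation gives: node(false, app(wrap(p(node(p(m, m), m, p(m, m)), node(c, p(m, m), p(m, m)))), wrap(p(node(p(m, m), m, p(m, m)), node(c, p(m, m), p(m, m))))), 6) ≐ node(false, Y, 6). Substituting into the earlier bindings gives M := wrap(p(node(p(m, m), m, p(m, m)), node(c, p(m, m), p(m, m)))), R := p(node(p(m, m), m, p(m, m)), node(c, p(m, m), p(m, m))).
Decompose node/3: false ≐ false,  app(wrap(p(node(p(m, m), m, p(m, m)), node(c, p(m, m), p(m, m)))), wrap(p(node(p(m, m), m, p(m, m)), node(c, p(m, m), p(m, m))))) ≐ Y,  6 ≐ 6.
Delete trivial equation false ≐ false.
Bind Y := app(wrap(p(node(p(m, m), m, p(m, m)), node(c, p(m, m), p(m, m)))), wrap(p(node(p(m, m), m, p(m, m)), node(c, p(m, m), p(m, m))))); no other remaining equation mentions Y.
Delete trivial equation 6 ≐ 6.
MGU = { M ↦ wrap(p(node(p(m, m), m, p(m, m)), node(c, p(m, m), p(m, m)))), R ↦ p(node(p(m, m), m, p(m, m)), node(c, p(m, m), p(m, m))), U ↦ p(m, m), Y ↦ app(wrap(p(node(p(m, m), m, p(m, m)), node(c, p(m, m), p(m, m)))), wrap(p(node(p(m, m), m, p(m, m)), node(c, p(m, m), p(m, m))))) }, so R ↦ p(node(p(m, m), m, p(m, m)), node(c, p(m, m), p(m, m))).

p(node(p(m, m), m, p(m, m)), node(c, p(m, m), p(m, m)))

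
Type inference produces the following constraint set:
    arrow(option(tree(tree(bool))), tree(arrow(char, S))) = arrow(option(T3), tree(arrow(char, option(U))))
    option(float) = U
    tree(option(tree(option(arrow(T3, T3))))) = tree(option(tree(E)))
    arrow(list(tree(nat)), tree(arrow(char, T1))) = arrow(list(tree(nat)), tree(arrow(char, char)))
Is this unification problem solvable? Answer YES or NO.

Decompose arrow/2: option(tree(tree(bool))) = option(T3),  tree(arrow(char, S)) = tree(arrow(char, option(U))).
Decompose option/1: tree(tree(bool)) = T3.
Bind T3 := tree(tree(bool)); substituting into the one remaining equation that mentions T3 gives: tree(option(tree(option(arrow(tree(tree(bool)), tree(tree(bool))))))) = tree(option(tree(E))).
Decompose tree/1: arrow(char, S) = arrow(char, option(U)).
Decompose arrow/2: char = char,  S = option(U).
Delete trivial equation char = char.
Bind S := option(U); no other remaining equation mentions S.
Bind U := option(float); no other remaining equation mentions U. Substituting into the earlier binding gives S := option(option(float)).
Decompose tree/1: option(tree(option(arrow(tree(tree(bool)), tree(tree(bool)))))) = option(tree(E)).
Decompose option/1: tree(option(arrow(tree(tree(bool)), tree(tree(bool))))) = tree(E).
Decompose tree/1: option(arrow(tree(tree(bool)), tree(tree(bool)))) = E.
Bind E := option(arrow(tree(tree(bool)), tree(tree(bool)))); no other remaining equation mentions E.
Decompose arrow/2: list(tree(nat)) = list(tree(nat)),  tree(arrow(char, T1)) = tree(arrow(char, char)).
Delete trivial equation list(tree(nat)) = list(tree(nat)).
Decompose tree/1: arrow(char, T1) = arrow(char, char).
Decompose arrow/2: char = char,  T1 = char.
Delete trivial equation char = char.
Bind T1 := char.
No equations remain and no clash or occurs-check failure arose, so a unifier exists.

YES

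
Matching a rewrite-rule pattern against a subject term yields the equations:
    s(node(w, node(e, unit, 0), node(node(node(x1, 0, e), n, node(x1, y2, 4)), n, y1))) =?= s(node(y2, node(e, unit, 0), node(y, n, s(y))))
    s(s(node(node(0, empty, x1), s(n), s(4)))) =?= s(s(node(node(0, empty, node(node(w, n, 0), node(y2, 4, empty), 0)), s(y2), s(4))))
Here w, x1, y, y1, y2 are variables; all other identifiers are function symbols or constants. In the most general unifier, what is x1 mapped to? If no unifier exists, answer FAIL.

Decompose s/1: node(w, node(e, unit, 0), node(node(node(x1, 0, e), n, node(x1, y2, 4)), n, y1)) =?= node(y2, node(e, unit, 0), node(y, n, s(y))).
Decompose node/3: w =?= y2,  node(e, unit, 0) =?= node(e, unit, 0),  node(node(node(x1, 0, e), n, node(x1, y2, 4)), n, y1) =?= node(y, n, s(y)).
Bind w := y2; substituting into the one remaining equation that mentions w gives: s(s(node(node(0, empty, x1), s(n), s(4)))) =?= s(s(node(node(0, empty, node(node(y2, n, 0), node(y2, 4, empty), 0)), s(y2), s(4)))).
Delete trivial equation node(e, unit, 0) =?= node(e, unit, 0).
Decompose node/3: node(node(x1, 0, e), n, node(x1, y2, 4)) =?= y,  n =?= n,  y1 =?= s(y).
Bind y := node(node(x1, 0, e), n, node(x1, y2, 4)); substituting into the one remaining equation that mentions y gives: y1 =?= s(node(node(x1, 0, e), n, node(x1, y2, 4))).
Delete trivial equation n =?= n.
Bind y1 := s(node(node(x1, 0, e), n, node(x1, y2, 4))); no other remaining equation mentions y1.
Decompose s/1: s(node(node(0, empty, x1), s(n), s(4))) =?= s(node(node(0, empty, node(node(y2, n, 0), node(y2, 4, empty), 0)), s(y2), s(4))).
Decompose s/1: node(node(0, empty, x1), s(n), s(4)) =?= node(node(0, empty, node(node(y2, n, 0), node(y2, 4, empty), 0)), s(y2), s(4)).
Decompose node/3: node(0, empty, x1) =?= node(0, empty, node(node(y2, n, 0), node(y2, 4, empty), 0)),  s(n) =?= s(y2),  s(4) =?= s(4).
Decompose node/3: 0 =?= 0,  empty =?= empty,  x1 =?= node(node(y2, n, 0), node(y2, 4, empty), 0).
Delete trivial equation 0 =?= 0.
Delete trivial equation empty =?= empty.
Bind x1 := node(node(y2, n, 0), node(y2, 4, empty), 0); no other remaining equation mentions x1. Substituting into the earlier bindings gives y := node(node(node(node(y2, n, 0), node(y2, 4, empty), 0), 0, e), n, node(node(node(y2, n, 0), node(y2, 4, empty), 0), y2, 4)), y1 := s(node(node(node(node(y2, n, 0), node(y2, 4, empty), 0), 0, e), n, node(node(node(y2, n, 0), node(y2, 4, empty), 0), y2, 4))).
Decompose s/1: n =?= y2.
Bind y2 := n; no other remaining equation mentions y2. Substituting into the earlier bindings gives w := n, y := node(node(node(node(n, n, 0), node(n, 4, empty), 0), 0, e), n, node(node(node(n, n, 0), node(n, 4, empty), 0), n, 4)), y1 := s(node(node(node(node(n, n, 0), node(n, 4, empty), 0), 0, e), n, node(node(node(n, n, 0), node(n, 4, empty), 0), n, 4))), x1 := node(node(n, n, 0), node(n, 4, empty), 0).
Delete trivial equation s(4) =?= s(4).
MGU = { w := n, y := node(node(node(node(n, n, 0), node(n, 4, empty), 0), 0, e), n, node(node(node(n, n, 0), node(n, 4, empty), 0), n, 4)), y1 := s(node(node(node(node(n, n, 0), node(n, 4, empty), 0), 0, e), n, node(node(node(n, n, 0), node(n, 4, empty), 0), n, 4))), x1 := node(node(n, n, 0), node(n, 4, empty), 0), y2 := n }, so x1 := node(node(n, n, 0), node(n, 4, empty), 0).

node(node(n, n, 0), node(n, 4, empty), 0)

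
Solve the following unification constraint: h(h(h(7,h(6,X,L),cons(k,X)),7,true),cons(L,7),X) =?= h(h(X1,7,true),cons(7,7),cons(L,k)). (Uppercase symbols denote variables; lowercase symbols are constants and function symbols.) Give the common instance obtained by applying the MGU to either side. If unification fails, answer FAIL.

h(h(h(7,h(6,cons(7,k),7),cons(k,cons(7,k))),7,true),cons(7,7),cons(7,k))

Decompose h/3: h(h(7,h(6,X,L),cons(k,X)),7,true) =?= h(X1,7,true),  cons(L,7) =?= cons(7,7),  X =?= cons(L,k).
Decompose h/3: h(7,h(6,X,L),cons(k,X)) =?= X1,  7 =?= 7,  true =?= true.
Bind X1 := h(7,h(6,X,L),cons(k,X)); no other remaining equation mentions X1.
Delete trivial equation 7 =?= 7.
Delete trivial equation true =?= true.
Decompose cons/2: L =?= 7,  7 =?= 7.
Bind L := 7; substituting into the one remaining equation that mentions L gives: X =?= cons(7,k). Substituting into the earlier binding gives X1 := h(7,h(6,X,7),cons(k,X)).
Delete trivial equation 7 =?= 7.
Bind X := cons(7,k). Substituting into the earlier binding gives X1 := h(7,h(6,cons(7,k),7),cons(k,cons(7,k))).
Applying the MGU to either side gives h(h(h(7,h(6,cons(7,k),7),cons(k,cons(7,k))),7,true),cons(7,7),cons(7,k)).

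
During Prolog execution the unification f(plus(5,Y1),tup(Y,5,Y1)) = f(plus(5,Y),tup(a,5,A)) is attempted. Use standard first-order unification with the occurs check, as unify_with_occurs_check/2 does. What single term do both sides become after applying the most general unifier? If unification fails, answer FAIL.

Decompose f/2: plus(5,Y1) = plus(5,Y),  tup(Y,5,Y1) = tup(a,5,A).
Decompose plus/2: 5 = 5,  Y1 = Y.
Delete trivial equation 5 = 5.
Bind Y1 := Y; substituting into the remaining equation gives: tup(Y,5,Y) = tup(a,5,A).
Decompose tup/3: Y = a,  5 = 5,  Y = A.
Bind Y := a; substituting into the one remaining equation that mentions Y gives: a = A. Substituting into the earlier binding gives Y1 := a.
Delete trivial equation 5 = 5.
Bind A := a.
Applying the MGU to either side gives f(plus(5,a),tup(a,5,a)).

f(plus(5,a),tup(a,5,a))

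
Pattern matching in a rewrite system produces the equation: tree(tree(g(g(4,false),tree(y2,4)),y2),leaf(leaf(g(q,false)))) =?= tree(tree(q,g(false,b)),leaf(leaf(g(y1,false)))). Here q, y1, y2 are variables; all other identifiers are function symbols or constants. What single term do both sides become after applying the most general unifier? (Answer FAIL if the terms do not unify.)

Decompose tree/2: tree(g(g(4,false),tree(y2,4)),y2) =?= tree(q,g(false,b)),  leaf(leaf(g(q,false))) =?= leaf(leaf(g(y1,false))).
Decompose tree/2: g(g(4,false),tree(y2,4)) =?= q,  y2 =?= g(false,b).
Bind q := g(g(4,false),tree(y2,4)); substituting into the one remaining equation that mentions q gives: leaf(leaf(g(g(g(4,false),tree(y2,4)),false))) =?= leaf(leaf(g(y1,false))).
Bind y2 := g(false,b); substituting into the remaining equation gives: leaf(leaf(g(g(g(4,false),tree(g(false,b),4)),false))) =?= leaf(leaf(g(y1,false))). Substituting into the earlier binding gives q := g(g(4,false),tree(g(false,b),4)).
Decompose leaf/1: leaf(g(g(g(4,false),tree(g(false,b),4)),false)) =?= leaf(g(y1,false)).
Decompose leaf/1: g(g(g(4,false),tree(g(false,b),4)),false) =?= g(y1,false).
Decompose g/2: g(g(4,false),tree(g(false,b),4)) =?= y1,  false =?= false.
Bind y1 := g(g(4,false),tree(g(false,b),4)); no other remaining equation mentions y1.
Delete trivial equation false =?= false.
Applying the MGU to either side gives tree(tree(g(g(4,false),tree(g(false,b),4)),g(false,b)),leaf(leaf(g(g(g(4,false),tree(g(false,b),4)),false)))).

tree(tree(g(g(4,false),tree(g(false,b),4)),g(false,b)),leaf(leaf(g(g(g(4,false),tree(g(false,b),4)),false))))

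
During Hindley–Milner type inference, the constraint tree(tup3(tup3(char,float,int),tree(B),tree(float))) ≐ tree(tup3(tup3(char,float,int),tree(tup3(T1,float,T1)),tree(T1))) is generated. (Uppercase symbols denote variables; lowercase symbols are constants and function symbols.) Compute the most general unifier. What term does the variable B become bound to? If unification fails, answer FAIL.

Decompose tree/1: tup3(tup3(char,float,int),tree(B),tree(float)) ≐ tup3(tup3(char,float,int),tree(tup3(T1,float,T1)),tree(T1)).
Decompose tup3/3: tup3(char,float,int) ≐ tup3(char,float,int),  tree(B) ≐ tree(tup3(T1,float,T1)),  tree(float) ≐ tree(T1).
Delete trivial equation tup3(char,float,int) ≐ tup3(char,float,int).
Decompose tree/1: B ≐ tup3(T1,float,T1).
Bind B := tup3(T1,float,T1); no other remaining equation mentions B.
Decompose tree/1: float ≐ T1.
Bind T1 := float. Substituting into the earlier binding gives B := tup3(float,float,float).
MGU = { B ↦ tup3(float,float,float), T1 ↦ float }, so B ↦ tup3(float,float,float).

tup3(float,float,float)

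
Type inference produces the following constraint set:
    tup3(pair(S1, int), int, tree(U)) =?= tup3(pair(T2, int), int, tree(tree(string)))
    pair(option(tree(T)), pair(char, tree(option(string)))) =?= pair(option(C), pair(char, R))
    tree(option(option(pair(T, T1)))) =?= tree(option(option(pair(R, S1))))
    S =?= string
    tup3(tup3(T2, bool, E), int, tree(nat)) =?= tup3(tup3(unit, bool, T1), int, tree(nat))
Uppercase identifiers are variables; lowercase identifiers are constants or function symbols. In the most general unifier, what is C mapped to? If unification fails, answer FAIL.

Decompose tup3/3: pair(S1, int) =?= pair(T2, int),  int =?= int,  tree(U) =?= tree(tree(string)).
Decompose pair/2: S1 =?= T2,  int =?= int.
Bind S1 := T2; substituting into the one remaining equation that mentions S1 gives: tree(option(option(pair(T, T1)))) =?= tree(option(option(pair(R, T2)))).
Delete trivial equation int =?= int.
Delete trivial equation int =?= int.
Decompose tree/1: U =?= tree(string).
Bind U := tree(string); no other remaining equation mentions U.
Decompose pair/2: option(tree(T)) =?= option(C),  pair(char, tree(option(string))) =?= pair(char, R).
Decompose option/1: tree(T) =?= C.
Bind C := tree(T); no other remaining equation mentions C.
Decompose pair/2: char =?= char,  tree(option(string)) =?= R.
Delete trivial equation char =?= char.
Bind R := tree(option(string)); substituting into the one remaining equation that mentions R gives: tree(option(option(pair(T, T1)))) =?= tree(option(option(pair(tree(option(string)), T2)))).
Decompose tree/1: option(option(pair(T, T1))) =?= option(option(pair(tree(option(string)), T2))).
Decompose option/1: option(pair(T, T1)) =?= option(pair(tree(option(string)), T2)).
Decompose option/1: pair(T, T1) =?= pair(tree(option(string)), T2).
Decompose pair/2: T =?= tree(option(string)),  T1 =?= T2.
Bind T := tree(option(string)); no other remaining equation mentions T. Substituting into the earlier binding gives C := tree(tree(option(string))).
Bind T1 := T2; substituting into the one remaining equation that mentions T1 gives: tup3(tup3(T2, bool, E), int, tree(nat)) =?= tup3(tup3(unit, bool, T2), int, tree(nat)).
Bind S := string; no other remaining equation mentions S.
Decompose tup3/3: tup3(T2, bool, E) =?= tup3(unit, bool, T2),  int =?= int,  tree(nat) =?= tree(nat).
Decompose tup3/3: T2 =?= unit,  bool =?= bool,  E =?= T2.
Bind T2 := unit; substituting into the one remaining equation that mentions T2 gives: E =?= unit. Substituting into the earlier bindings gives S1 := unit, T1 := unit.
Delete trivial equation bool =?= bool.
Bind E := unit; no other remaining equation mentions E.
Delete trivial equation int =?= int.
Delete trivial equation tree(nat) =?= tree(nat).
MGU = { S1 := unit, U := tree(string), C := tree(tree(option(string))), R := tree(option(string)), T := tree(option(string)), T1 := unit, S := string, T2 := unit, E := unit }, so C := tree(tree(option(string))).

tree(tree(option(string)))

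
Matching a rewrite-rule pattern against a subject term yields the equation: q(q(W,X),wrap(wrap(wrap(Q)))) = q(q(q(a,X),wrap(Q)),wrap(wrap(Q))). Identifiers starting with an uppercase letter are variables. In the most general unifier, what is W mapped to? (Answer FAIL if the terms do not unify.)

Decompose q/2: q(W,X) = q(q(a,X),wrap(Q)),  wrap(wrap(wrap(Q))) = wrap(wrap(Q)).
Decompose q/2: W = q(a,X),  X = wrap(Q).
Bind W := q(a,X); no other remaining equation mentions W.
Bind X := wrap(Q); no other remaining equation mentions X. Substituting into the earlier binding gives W := q(a,wrap(Q)).
Decompose wrap/1: wrap(wrap(Q)) = wrap(Q).
Decompose wrap/1: wrap(Q) = Q.
Occurs check fails: Q occurs in wrap(Q); the equation Q = wrap(Q) has no finite solution.

FAIL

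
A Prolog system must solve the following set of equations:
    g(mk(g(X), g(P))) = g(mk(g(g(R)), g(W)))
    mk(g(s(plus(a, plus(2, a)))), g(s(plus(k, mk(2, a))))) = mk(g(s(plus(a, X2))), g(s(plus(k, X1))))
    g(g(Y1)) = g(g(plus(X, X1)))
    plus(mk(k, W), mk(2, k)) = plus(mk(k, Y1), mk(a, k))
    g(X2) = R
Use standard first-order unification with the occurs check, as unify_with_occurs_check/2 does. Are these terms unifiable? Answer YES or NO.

Decompose g/1: mk(g(X), g(P)) = mk(g(g(R)), g(W)).
Decompose mk/2: g(X) = g(g(R)),  g(P) = g(W).
Decompose g/1: X = g(R).
Bind X := g(R); substituting into the one remaining equation that mentions X gives: g(g(Y1)) = g(g(plus(g(R), X1))).
Decompose g/1: P = W.
Bind P := W; no other remaining equation mentions P.
Decompose mk/2: g(s(plus(a, plus(2, a)))) = g(s(plus(a, X2))),  g(s(plus(k, mk(2, a)))) = g(s(plus(k, X1))).
Decompose g/1: s(plus(a, plus(2, a))) = s(plus(a, X2)).
Decompose s/1: plus(a, plus(2, a)) = plus(a, X2).
Decompose plus/2: a = a,  plus(2, a) = X2.
Delete trivial equation a = a.
Bind X2 := plus(2, a); substituting into the one remaining equation that mentions X2 gives: g(plus(2, a)) = R.
Decompose g/1: s(plus(k, mk(2, a))) = s(plus(k, X1)).
Decompose s/1: plus(k, mk(2, a)) = plus(k, X1).
Decompose plus/2: k = k,  mk(2, a) = X1.
Delete trivial equation k = k.
Bind X1 := mk(2, a); substituting into the one remaining equation that mentions X1 gives: g(g(Y1)) = g(g(plus(g(R), mk(2, a)))).
Decompose g/1: g(Y1) = g(plus(g(R), mk(2, a))).
Decompose g/1: Y1 = plus(g(R), mk(2, a)).
Bind Y1 := plus(g(R), mk(2, a)); substituting into the one remaining equation that mentions Y1 gives: plus(mk(k, W), mk(2, k)) = plus(mk(k, plus(g(R), mk(2, a))), mk(a, k)).
Decompose plus/2: mk(k, W) = mk(k, plus(g(R), mk(2, a))),  mk(2, k) = mk(a, k).
Decompose mk/2: k = k,  W = plus(g(R), mk(2, a)).
Delete trivial equation k = k.
Bind W := plus(g(R), mk(2, a)); no other remaining equation mentions W. Substituting into the earlier binding gives P := plus(g(R), mk(2, a)).
Decompose mk/2: 2 = a,  k = k.
Clash: constants 2 and a differ; no unifier exists.

NO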